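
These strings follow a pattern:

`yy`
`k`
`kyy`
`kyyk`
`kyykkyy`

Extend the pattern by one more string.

Each term (from the third on) is the previous term followed by the one before it: term 3 = k·yy = kyy.
Continuing: kyykkyy · kyyk gives term 6.

kyykkyykyyk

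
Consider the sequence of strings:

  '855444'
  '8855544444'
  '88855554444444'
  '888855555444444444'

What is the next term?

8888855555544444444444

Reading off run lengths: 8 runs 1, 2, 3, 4; 5 runs 2, 3, 4, 5; 4 runs 3, 5, 7, 9 — each is linear in n (n = 1, 2, …).
At n = 5 the blocks have lengths 5, 6, 11.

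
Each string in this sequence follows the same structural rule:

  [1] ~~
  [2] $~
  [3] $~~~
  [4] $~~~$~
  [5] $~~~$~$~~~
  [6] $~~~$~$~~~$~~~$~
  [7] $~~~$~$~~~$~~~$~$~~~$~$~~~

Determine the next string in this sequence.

$~~~$~$~~~$~~~$~$~~~$~$~~~$~~~$~$~~~$~~~$~

This is a Fibonacci-style word recurrence s(k) = s(k−1)·s(k−2): e.g. $~·~~ = $~~~.
The next term joins $~~~$~$~~~$~~~$~$~~~$~$~~~ and $~~~$~$~~~$~~~$~.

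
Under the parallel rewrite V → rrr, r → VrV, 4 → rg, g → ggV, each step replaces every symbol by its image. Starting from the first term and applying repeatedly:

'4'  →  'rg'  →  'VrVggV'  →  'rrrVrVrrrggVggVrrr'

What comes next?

Rewriting the 18 symbols of rrrVrVrrrggVggVrrr one by one yields VrV VrV VrV rrr VrV rrr VrV VrV VrV ggV ggV rrr ggV ggV rrr VrV VrV VrV; concatenated:

VrVVrVVrVrrrVrVrrrVrVVrVVrVggVggVrrrggVggVrrrVrVVrVVrV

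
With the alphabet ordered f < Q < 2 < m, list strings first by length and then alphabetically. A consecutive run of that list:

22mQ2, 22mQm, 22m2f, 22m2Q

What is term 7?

22mmf

Advancing 3 positions from 22m2Q through 22m2Q → 22m22 → 22m2m reaches term 7.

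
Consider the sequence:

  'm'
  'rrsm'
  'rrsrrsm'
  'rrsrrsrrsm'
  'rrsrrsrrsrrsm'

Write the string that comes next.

The strings grow by a fixed prefix rrs each time.
So the next term is rrs·rrsrrsrrsrrsm.

rrsrrsrrsrrsrrsm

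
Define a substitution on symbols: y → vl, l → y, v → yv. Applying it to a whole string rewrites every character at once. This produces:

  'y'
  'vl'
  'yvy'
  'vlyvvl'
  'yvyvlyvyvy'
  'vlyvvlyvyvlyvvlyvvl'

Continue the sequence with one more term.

Rewriting the 19 symbols of vlyvvlyvyvlyvvlyvvl one by one yields yv y vl yv yv y vl yv vl yv y vl yv yv y vl yv yv y; concatenated:

yvyvlyvyvyvlyvvlyvyvlyvyvyvlyvyvy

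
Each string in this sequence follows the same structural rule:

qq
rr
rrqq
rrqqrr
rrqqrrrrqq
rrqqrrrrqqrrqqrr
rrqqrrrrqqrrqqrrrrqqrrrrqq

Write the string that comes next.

From term 3 onward, concatenate the last term with the second-to-last: rr·qq = rrqq, rrqq·rr = rrqqrr, …
The next term joins rrqqrrrrqqrrqqrrrrqqrrrrqq and rrqqrrrrqqrrqqrr.

rrqqrrrrqqrrqqrrrrqqrrrrqqrrqqrrrrqqrrqqrr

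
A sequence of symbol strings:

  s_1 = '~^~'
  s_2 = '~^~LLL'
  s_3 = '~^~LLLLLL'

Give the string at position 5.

Each term is the previous one with LLL appended.
From ~^~LLLLLL, 2 further steps: ~^~LLLLLL → ~^~LLLLLLLLL → (answer).

~^~LLLLLLLLLLLL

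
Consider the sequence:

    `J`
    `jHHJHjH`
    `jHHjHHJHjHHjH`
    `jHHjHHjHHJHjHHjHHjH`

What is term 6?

jHHjHHjHHjHHjHHJHjHHjHHjHHjHHjH

s(k+1) = jHH·s(k)·HjH, so each term gains jHH as a prefix and HjH as a suffix.
From jHHjHHjHHJHjHHjHHjH, 2 further steps: jHHjHHjHHJHjHHjHHjH → jHHjHHjHHjHHJHjHHjHHjHHjH → (answer).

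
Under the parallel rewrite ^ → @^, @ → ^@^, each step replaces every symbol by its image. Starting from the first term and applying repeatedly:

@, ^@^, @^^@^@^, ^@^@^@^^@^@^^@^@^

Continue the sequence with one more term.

Rewriting the 17 symbols of ^@^@^@^^@^@^^@^@^ one by one yields @^ ^@^ @^ ^@^ @^ ^@^ @^ @^ ^@^ @^ ^@^ @^ @^ ^@^ @^ ^@^ @^; concatenated:

@^^@^@^^@^@^^@^@^@^^@^@^^@^@^@^^@^@^^@^@^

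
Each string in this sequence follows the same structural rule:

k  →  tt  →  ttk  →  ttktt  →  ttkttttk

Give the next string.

This is a Fibonacci-style word recurrence s(k) = s(k−1)·s(k−2): e.g. tt·k = ttk.
So term 6 is ttkttttk·ttktt.

ttkttttkttktt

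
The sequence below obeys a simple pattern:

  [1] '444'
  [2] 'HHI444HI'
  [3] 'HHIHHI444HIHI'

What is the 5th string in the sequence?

HHIHHIHHIHHI444HIHIHIHI

Every step adds HHI to the front and HI to the end of the previous string.
From HHIHHI444HIHI, 2 further steps: HHIHHI444HIHI → HHIHHIHHI444HIHIHI → (answer).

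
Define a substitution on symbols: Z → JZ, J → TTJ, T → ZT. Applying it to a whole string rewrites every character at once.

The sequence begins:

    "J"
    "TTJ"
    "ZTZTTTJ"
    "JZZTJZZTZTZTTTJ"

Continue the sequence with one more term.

Rewriting the 15 symbols of JZZTJZZTZTZTTTJ one by one yields TTJ JZ JZ ZT TTJ JZ JZ ZT JZ ZT JZ ZT ZT ZT TTJ; concatenated:

TTJJZJZZTTTJJZJZZTJZZTJZZTZTZTTTJ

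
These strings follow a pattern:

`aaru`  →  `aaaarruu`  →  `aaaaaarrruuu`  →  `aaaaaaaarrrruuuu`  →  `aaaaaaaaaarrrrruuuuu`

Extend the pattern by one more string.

aaaaaaaaaaaarrrrrruuuuuu

The n-th term is 2n a's then n r's then n u's (n = 1, 2, …).
For the next term, n = 6, so the run lengths are 12, 6, 6.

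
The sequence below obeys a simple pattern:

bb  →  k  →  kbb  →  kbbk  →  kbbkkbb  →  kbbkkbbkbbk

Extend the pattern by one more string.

This is a Fibonacci-style word recurrence s(k) = s(k−1)·s(k−2): e.g. k·bb = kbb.
So term 7 is kbbkkbbkbbk·kbbkkbb.

kbbkkbbkbbkkbbkkbb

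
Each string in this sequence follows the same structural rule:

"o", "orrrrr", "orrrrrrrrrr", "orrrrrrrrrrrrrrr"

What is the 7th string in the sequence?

Each term is the previous one with rrrrr appended.
From orrrrrrrrrrrrrrr, 3 further steps: orrrrrrrrrrrrrrr → orrrrrrrrrrrrrrrrrrrr → orrrrrrrrrrrrrrrrrrrrrrrrr → (answer).

orrrrrrrrrrrrrrrrrrrrrrrrrrrrrr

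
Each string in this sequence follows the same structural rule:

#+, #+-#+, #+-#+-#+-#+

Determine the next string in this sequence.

s(k+1) = s(k)·-·s(k) — each term doubles the last with '-' between the halves.
Doubling #+-#+-#+-#+ with '-' between the halves:

#+-#+-#+-#+-#+-#+-#+-#+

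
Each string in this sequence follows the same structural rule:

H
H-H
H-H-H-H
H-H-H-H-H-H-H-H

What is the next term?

Every step duplicates the string with '-' between the halves.
One more doubling of H-H-H-H-H-H-H-H gives the answer.

H-H-H-H-H-H-H-H-H-H-H-H-H-H-H-H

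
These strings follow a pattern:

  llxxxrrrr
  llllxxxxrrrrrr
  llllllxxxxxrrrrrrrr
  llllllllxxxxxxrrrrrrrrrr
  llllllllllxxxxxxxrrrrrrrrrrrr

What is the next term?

Term n consists of 2n l's, followed by n+2 x's, followed by 2n+2 r's (n = 1, 2, …).
For the next term, n = 6, so the run lengths are 12, 8, 14.

llllllllllllxxxxxxxxrrrrrrrrrrrrrr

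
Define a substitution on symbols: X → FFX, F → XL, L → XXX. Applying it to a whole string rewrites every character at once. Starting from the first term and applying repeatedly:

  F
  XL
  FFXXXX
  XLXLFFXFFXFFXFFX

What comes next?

Applying the rule to each of the 16 symbols of XLXLFFXFFXFFXFFX gives the pieces FFX XXX FFX XXX XL XL FFX XL XL FFX XL XL FFX XL XL FFX, which concatenate to the answer.

FFXXXXFFXXXXXLXLFFXXLXLFFXXLXLFFXXLXLFFX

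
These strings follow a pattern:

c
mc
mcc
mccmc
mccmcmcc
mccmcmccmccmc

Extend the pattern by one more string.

mccmcmccmccmcmccmcmcc

Each term (from the third on) is the previous term followed by the one before it: term 3 = mc·c = mcc.
Continuing: mccmcmccmccmc · mccmcmcc gives term 7.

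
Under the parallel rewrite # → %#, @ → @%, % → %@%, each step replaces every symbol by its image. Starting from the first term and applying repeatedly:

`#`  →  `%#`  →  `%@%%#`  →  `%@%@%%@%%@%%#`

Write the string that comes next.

Applying the rule to each of the 13 symbols of %@%@%%@%%@%%# gives the pieces %@% @% %@% @% %@% %@% @% %@% %@% @% %@% %@% %#, which concatenate to the answer.

%@%@%%@%@%%@%%@%@%%@%%@%@%%@%%@%%#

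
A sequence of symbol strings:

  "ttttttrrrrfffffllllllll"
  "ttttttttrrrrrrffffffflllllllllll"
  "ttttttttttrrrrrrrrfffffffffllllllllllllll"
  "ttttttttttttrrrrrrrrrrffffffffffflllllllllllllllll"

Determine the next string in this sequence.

Reading off run lengths: t runs 6, 8, 10, 12; r runs 4, 6, 8, 10; f runs 5, 7, 9, 11; l runs 8, 11, 14, 17 — each is linear in n, where the shown terms are n = 2, 3, 4, 5.
At n = 6 the blocks have lengths 14, 12, 13, 20.

ttttttttttttttrrrrrrrrrrrrfffffffffffffllllllllllllllllllll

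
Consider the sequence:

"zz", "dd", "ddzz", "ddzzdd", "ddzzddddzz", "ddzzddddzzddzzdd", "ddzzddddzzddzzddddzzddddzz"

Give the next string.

This is a Fibonacci-style word recurrence s(k) = s(k−1)·s(k−2): e.g. dd·zz = ddzz.
So term 8 is ddzzddddzzddzzddddzzddddzz·ddzzddddzzddzzdd.

ddzzddddzzddzzddddzzddddzzddzzddddzzddzzdd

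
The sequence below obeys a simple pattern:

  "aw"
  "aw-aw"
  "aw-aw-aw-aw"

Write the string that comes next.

Each string is two copies of the previous one joined by '-'.
So the next term is two copies of aw-aw-aw-aw with '-' between the halves.

aw-aw-aw-aw-aw-aw-aw-aw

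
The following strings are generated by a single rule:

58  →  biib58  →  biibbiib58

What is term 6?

Every step adds biib at the front: s(k+1) = biib·s(k).
From biibbiib58, 3 further steps: biibbiib58 → biibbiibbiib58 → biibbiibbiibbiib58 → (answer).

biibbiibbiibbiibbiib58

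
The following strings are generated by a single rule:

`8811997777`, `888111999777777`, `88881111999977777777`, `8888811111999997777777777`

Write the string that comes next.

The n-th term is n+1 8's then n+1 1's then n+1 9's then 2n+2 7's (n = 1, 2, …).
Setting n = 5 gives 6, 6, 6, 12 characters in each block.

888888111111999999777777777777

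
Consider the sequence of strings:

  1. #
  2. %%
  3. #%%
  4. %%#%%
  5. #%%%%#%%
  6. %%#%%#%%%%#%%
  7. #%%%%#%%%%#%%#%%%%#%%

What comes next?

From term 3 onward, concatenate the second-to-last term with the last: #·%% = #%%, %%·#%% = %%#%%, …
So term 8 is %%#%%#%%%%#%%·#%%%%#%%%%#%%#%%%%#%%.

%%#%%#%%%%#%%#%%%%#%%%%#%%#%%%%#%%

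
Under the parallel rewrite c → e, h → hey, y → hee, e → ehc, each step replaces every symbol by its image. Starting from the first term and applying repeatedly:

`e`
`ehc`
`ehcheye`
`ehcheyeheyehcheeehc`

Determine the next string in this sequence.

ehcheyeheyehcheeehcheyehcheeehcheyeheyehcehcehcheye

Applying the rule to each of the 19 symbols of ehcheyeheyehcheeehc gives the pieces ehc hey e hey ehc hee ehc hey ehc hee ehc hey e hey ehc ehc ehc hey e, which concatenate to the answer.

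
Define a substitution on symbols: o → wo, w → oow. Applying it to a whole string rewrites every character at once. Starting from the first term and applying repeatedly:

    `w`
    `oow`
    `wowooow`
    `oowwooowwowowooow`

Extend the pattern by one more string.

wowooowoowwowowooowoowwooowwooowwowowooow

Replace each of the 17 characters of oowwooowwowowooow in place — wo wo oow oow wo wo wo oow oow wo oow wo oow wo wo wo oow — and concatenate.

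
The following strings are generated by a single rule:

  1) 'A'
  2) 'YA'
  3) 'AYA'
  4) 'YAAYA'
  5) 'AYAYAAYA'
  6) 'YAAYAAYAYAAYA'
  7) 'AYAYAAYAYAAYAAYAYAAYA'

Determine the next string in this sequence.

YAAYAAYAYAAYAAYAYAAYAYAAYAAYAYAAYA

Each term (from the third on) is the two preceding terms concatenated in order: term 3 = A·YA = AYA.
Continuing: YAAYAAYAYAAYA · AYAYAAYAYAAYAAYAYAAYA gives term 8.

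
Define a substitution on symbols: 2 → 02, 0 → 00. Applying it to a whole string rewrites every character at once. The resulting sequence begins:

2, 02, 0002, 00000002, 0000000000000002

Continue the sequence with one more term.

Replace each of the 16 characters of 0000000000000002 in place — 00 00 00 00 00 00 00 00 00 00 00 00 00 00 00 02 — and concatenate.

00000000000000000000000000000002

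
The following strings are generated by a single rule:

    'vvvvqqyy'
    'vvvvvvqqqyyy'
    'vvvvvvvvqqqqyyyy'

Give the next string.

Reading off run lengths: v runs 4, 6, 8; q runs 2, 3, 4; y runs 2, 3, 4 — each is linear in n, where the shown terms are n = 2, 3, 4.
At n = 5 the blocks have lengths 10, 5, 5.

vvvvvvvvvvqqqqqyyyyy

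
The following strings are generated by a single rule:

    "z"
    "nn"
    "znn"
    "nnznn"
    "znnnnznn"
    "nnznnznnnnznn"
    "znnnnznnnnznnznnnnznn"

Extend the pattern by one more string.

Each term (from the third on) is the two preceding terms concatenated in order: term 3 = z·nn = znn.
So term 8 is nnznnznnnnznn·znnnnznnnnznnznnnnznn.

nnznnznnnnznnznnnnznnnnznnznnnnznn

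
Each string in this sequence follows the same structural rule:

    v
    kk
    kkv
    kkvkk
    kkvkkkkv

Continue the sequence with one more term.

Each term (from the third on) is the previous term followed by the one before it: term 3 = kk·v = kkv.
The next term joins kkvkkkkv and kkvkk.

kkvkkkkvkkvkk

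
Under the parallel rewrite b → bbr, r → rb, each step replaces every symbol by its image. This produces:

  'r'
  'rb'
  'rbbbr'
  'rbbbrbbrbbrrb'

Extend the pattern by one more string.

Replace each of the 13 characters of rbbbrbbrbbrrb in place — rb bbr bbr bbr rb bbr bbr rb bbr bbr rb rb bbr — and concatenate.

rbbbrbbrbbrrbbbrbbrrbbbrbbrrbrbbbr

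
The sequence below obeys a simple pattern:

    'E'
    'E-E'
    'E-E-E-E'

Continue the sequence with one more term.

Each string is two copies of the previous one joined by '-'.
One more doubling of E-E-E-E gives the answer.

E-E-E-E-E-E-E-E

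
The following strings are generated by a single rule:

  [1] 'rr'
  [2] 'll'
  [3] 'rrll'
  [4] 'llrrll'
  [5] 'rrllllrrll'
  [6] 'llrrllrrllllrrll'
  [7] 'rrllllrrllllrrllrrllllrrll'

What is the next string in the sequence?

llrrllrrllllrrllrrllllrrllllrrllrrllllrrll

Each term (from the third on) is the two preceding terms concatenated in order: term 3 = rr·ll = rrll.
So term 8 is llrrllrrllllrrll·rrllllrrllllrrllrrllllrrll.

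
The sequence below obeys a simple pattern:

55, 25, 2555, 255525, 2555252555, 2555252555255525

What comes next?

This is a Fibonacci-style word recurrence s(k) = s(k−1)·s(k−2): e.g. 25·55 = 2555.
Continuing: 2555252555255525 · 2555252555 gives term 7.

25552525552555252555252555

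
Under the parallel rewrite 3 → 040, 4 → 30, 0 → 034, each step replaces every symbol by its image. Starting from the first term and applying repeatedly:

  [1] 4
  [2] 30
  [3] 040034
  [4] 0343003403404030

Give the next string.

03404030040034034040300340403003430034040034

Replace each of the 16 characters of 0343003403404030 in place — 034 040 30 040 034 034 040 30 034 040 30 034 30 034 040 034 — and concatenate.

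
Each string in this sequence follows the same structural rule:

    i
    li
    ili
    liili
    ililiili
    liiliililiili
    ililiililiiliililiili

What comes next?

This is a Fibonacci-style word recurrence s(k) = s(k−2)·s(k−1): e.g. i·li = ili.
Continuing: liiliililiili · ililiililiiliililiili gives term 8.

liiliililiiliililiililiiliililiili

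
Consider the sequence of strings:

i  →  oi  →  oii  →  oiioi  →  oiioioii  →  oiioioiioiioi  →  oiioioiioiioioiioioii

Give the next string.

This is a Fibonacci-style word recurrence s(k) = s(k−1)·s(k−2): e.g. oi·i = oii.
So term 8 is oiioioiioiioioiioioii·oiioioiioiioi.

oiioioiioiioioiioioiioiioioiioiioi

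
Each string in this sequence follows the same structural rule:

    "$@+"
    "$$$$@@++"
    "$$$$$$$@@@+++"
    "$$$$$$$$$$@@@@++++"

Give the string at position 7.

$$$$$$$$$$$$$$$$$$$@@@@@@@+++++++

The n-th term is 3n-2 $'s then n @'s then n +'s (n = 1, 2, …).
At n = 7 the blocks have lengths 19, 7, 7.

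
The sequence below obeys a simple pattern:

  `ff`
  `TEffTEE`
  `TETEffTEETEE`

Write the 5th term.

s(k+1) = TE·s(k)·TEE, so each term gains TE as a prefix and TEE as a suffix.
From TETEffTEETEE, 2 further steps: TETEffTEETEE → TETETEffTEETEETEE → (answer).

TETETETEffTEETEETEETEE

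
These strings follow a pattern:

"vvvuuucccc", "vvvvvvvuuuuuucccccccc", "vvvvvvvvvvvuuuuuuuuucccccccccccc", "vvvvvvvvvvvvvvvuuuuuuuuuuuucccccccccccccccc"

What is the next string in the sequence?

The n-th term is 4n-1 v's then 3n u's then 4n c's (n = 1, 2, …).
For the next term, n = 5, so the run lengths are 19, 15, 20.

vvvvvvvvvvvvvvvvvvvuuuuuuuuuuuuuuucccccccccccccccccccc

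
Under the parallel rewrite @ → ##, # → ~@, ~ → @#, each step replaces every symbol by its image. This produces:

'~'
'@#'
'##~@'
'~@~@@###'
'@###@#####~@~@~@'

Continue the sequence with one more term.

Rewriting the 16 symbols of @###@#####~@~@~@ one by one yields ## ~@ ~@ ~@ ## ~@ ~@ ~@ ~@ ~@ @# ## @# ## @# ##; concatenated:

##~@~@~@##~@~@~@~@~@@###@###@###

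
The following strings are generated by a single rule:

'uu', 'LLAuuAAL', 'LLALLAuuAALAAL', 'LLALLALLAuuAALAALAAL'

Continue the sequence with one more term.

LLALLALLALLAuuAALAALAALAAL

s(k+1) = LLA·s(k)·AAL, so each term gains LLA as a prefix and AAL as a suffix.
One more step from LLALLALLAuuAALAALAAL gives the answer.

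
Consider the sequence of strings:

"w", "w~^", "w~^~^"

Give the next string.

The strings grow by a fixed suffix ~^ each time.
Applying this once more to w~^~^:

w~^~^~^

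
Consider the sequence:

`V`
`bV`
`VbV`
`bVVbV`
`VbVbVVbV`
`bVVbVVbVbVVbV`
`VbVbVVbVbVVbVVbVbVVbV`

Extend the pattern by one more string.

This is a Fibonacci-style word recurrence s(k) = s(k−2)·s(k−1): e.g. V·bV = VbV.
Continuing: bVVbVVbVbVVbV · VbVbVVbVbVVbVVbVbVVbV gives term 8.

bVVbVVbVbVVbVVbVbVVbVbVVbVVbVbVVbV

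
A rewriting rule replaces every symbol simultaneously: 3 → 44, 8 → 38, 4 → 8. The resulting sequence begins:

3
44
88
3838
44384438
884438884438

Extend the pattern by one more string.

38388844383838884438

Expanding 884438884438: 8→38, 8→38, 4→8, 4→8, 3→44, 8→38, 8→38, 8→38, 4→8, 4→8, 3→44, 8→38. Concatenated: 38 38 8 8 44 38 38 38 8 8 44 38.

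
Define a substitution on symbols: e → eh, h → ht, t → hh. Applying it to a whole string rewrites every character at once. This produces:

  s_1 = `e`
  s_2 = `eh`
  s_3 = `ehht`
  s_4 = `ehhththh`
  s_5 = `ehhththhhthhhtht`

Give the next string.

ehhththhhthhhthththhhthththhhthh

φ(ehhththhhthhhtht) expands symbol-by-symbol to eh ht ht hh ht hh ht ht ht hh ht ht ht hh ht hh; joining the 16 pieces gives the next term.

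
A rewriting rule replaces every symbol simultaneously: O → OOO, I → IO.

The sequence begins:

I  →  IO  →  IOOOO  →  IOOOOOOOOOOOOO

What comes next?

Applying the rule to each of the 14 symbols of IOOOOOOOOOOOOO gives the pieces IO OOO OOO OOO OOO OOO OOO OOO OOO OOO OOO OOO OOO OOO, which concatenate to the answer.

IOOOOOOOOOOOOOOOOOOOOOOOOOOOOOOOOOOOOOOOO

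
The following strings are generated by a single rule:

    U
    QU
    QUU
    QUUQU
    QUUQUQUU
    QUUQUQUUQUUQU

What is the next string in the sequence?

Each term (from the third on) is the previous term followed by the one before it: term 3 = QU·U = QUU.
Continuing: QUUQUQUUQUUQU · QUUQUQUU gives term 7.

QUUQUQUUQUUQUQUUQUQUU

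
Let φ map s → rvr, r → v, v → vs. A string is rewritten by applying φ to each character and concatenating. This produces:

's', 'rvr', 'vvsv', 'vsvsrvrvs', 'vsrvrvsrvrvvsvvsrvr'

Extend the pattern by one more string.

Replace each of the 19 characters of vsrvrvsrvrvvsvvsrvr in place — vs rvr v vs v vs rvr v vs v vs vs rvr vs vs rvr v vs v — and concatenate.

vsrvrvvsvvsrvrvvsvvsvsrvrvsvsrvrvvsv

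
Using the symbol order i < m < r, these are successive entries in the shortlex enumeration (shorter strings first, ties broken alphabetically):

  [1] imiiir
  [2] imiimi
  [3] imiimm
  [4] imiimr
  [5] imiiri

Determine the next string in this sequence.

imiirm

Treat imiiri as a base-3 numeral over the given alphabet and add one, carrying through any trailing r's.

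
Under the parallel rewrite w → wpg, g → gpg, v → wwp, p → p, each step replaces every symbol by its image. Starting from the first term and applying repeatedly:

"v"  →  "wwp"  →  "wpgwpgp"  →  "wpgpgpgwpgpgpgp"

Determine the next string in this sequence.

φ(wpgpgpgwpgpgpgp) expands symbol-by-symbol to wpg p gpg p gpg p gpg wpg p gpg p gpg p gpg p; joining the 15 pieces gives the next term.

wpgpgpgpgpgpgpgwpgpgpgpgpgpgpgp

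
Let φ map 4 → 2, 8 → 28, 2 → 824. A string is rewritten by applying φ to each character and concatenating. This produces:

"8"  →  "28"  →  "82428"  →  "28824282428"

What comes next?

Rewriting each symbol of 28824282428: 2→824, 8→28, 8→28, 2→824, 4→2, 2→824, 8→28, 2→824, 4→2, 2→824, 8→28, which concatenates to 824 28 28 824 2 824 28 824 2 824 28.

8242828824282428824282428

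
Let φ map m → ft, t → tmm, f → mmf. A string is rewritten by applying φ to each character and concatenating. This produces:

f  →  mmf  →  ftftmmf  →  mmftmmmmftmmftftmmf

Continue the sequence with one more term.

Rewriting the 19 symbols of mmftmmmmftmmftftmmf one by one yields ft ft mmf tmm ft ft ft ft mmf tmm ft ft mmf tmm mmf tmm ft ft mmf; concatenated:

ftftmmftmmftftftftmmftmmftftmmftmmmmftmmftftmmf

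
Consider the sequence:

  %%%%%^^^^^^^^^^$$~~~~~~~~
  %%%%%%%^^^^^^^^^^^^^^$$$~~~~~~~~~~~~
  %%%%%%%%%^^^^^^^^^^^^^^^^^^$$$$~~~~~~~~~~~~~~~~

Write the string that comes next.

Reading off run lengths: % runs 5, 7, 9; ^ runs 10, 14, 18; $ runs 2, 3, 4; ~ runs 8, 12, 16 — each is linear in n, where the shown terms are n = 2, 3, 4.
For the next term, n = 5, so the run lengths are 11, 22, 5, 20.

%%%%%%%%%%%^^^^^^^^^^^^^^^^^^^^^^$$$$$~~~~~~~~~~~~~~~~~~~~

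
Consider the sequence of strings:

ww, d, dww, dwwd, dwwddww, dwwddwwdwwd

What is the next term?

Each term (from the third on) is the previous term followed by the one before it: term 3 = d·ww = dww.
Continuing: dwwddwwdwwd · dwwddww gives term 7.

dwwddwwdwwddwwddww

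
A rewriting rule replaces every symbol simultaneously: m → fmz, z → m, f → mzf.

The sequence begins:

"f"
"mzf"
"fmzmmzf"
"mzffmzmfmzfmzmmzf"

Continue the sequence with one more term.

fmzmmzfmzffmzmfmzmzffmzmmzffmzmfmzfmzmmzf

Applying the rule to each of the 17 symbols of mzffmzmfmzfmzmmzf gives the pieces fmz m mzf mzf fmz m fmz mzf fmz m mzf fmz m fmz fmz m mzf, which concatenate to the answer.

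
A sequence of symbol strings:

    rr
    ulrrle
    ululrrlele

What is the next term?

ulululrrlelele

s(k+1) = ul·s(k)·le, so each term gains ul as a prefix and le as a suffix.
So the next term is ul·ululrrlele·le.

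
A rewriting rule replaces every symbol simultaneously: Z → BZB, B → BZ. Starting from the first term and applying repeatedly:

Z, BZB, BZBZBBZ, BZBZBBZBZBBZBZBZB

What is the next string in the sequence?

Rewriting the 17 symbols of BZBZBBZBZBBZBZBZB one by one yields BZ BZB BZ BZB BZ BZ BZB BZ BZB BZ BZ BZB BZ BZB BZ BZB BZ; concatenated:

BZBZBBZBZBBZBZBZBBZBZBBZBZBZBBZBZBBZBZBBZ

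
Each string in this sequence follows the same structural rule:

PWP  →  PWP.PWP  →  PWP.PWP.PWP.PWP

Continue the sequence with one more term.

PWP.PWP.PWP.PWP.PWP.PWP.PWP.PWP

Each string is two copies of the previous one joined by '.'.
One more doubling of PWP.PWP.PWP.PWP gives the answer.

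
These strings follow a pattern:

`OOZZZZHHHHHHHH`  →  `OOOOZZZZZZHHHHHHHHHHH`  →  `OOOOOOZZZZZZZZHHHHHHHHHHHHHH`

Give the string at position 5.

OOOOOOOOOOZZZZZZZZZZZZHHHHHHHHHHHHHHHHHHHH

The n-th term is 2n-2 O's then 2n Z's then 3n+2 H's, where the shown terms are n = 2, 3, 4.
For term 5, n = 6, so the run lengths are 10, 12, 20.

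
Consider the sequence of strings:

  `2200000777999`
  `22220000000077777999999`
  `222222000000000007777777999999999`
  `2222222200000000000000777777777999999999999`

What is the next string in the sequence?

Term n consists of 2n 2's, followed by 3n+2 0's, followed by 2n+1 7's, followed by 3n 9's (n = 1, 2, …).
At n = 5 the blocks have lengths 10, 17, 11, 15.

22222222220000000000000000077777777777999999999999999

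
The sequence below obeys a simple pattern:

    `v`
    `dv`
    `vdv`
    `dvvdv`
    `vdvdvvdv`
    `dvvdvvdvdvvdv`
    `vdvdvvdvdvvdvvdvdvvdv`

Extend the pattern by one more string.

dvvdvvdvdvvdvvdvdvvdvdvvdvvdvdvvdv

From term 3 onward, concatenate the second-to-last term with the last: v·dv = vdv, dv·vdv = dvvdv, …
So term 8 is dvvdvvdvdvvdv·vdvdvvdvdvvdvvdvdvvdv.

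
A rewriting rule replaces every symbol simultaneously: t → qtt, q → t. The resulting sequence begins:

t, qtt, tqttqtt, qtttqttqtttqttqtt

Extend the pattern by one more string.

Applying the rule to each of the 17 symbols of qtttqttqtttqttqtt gives the pieces t qtt qtt qtt t qtt qtt t qtt qtt qtt t qtt qtt t qtt qtt, which concatenate to the answer.

tqttqttqtttqttqtttqttqttqtttqttqtttqttqtt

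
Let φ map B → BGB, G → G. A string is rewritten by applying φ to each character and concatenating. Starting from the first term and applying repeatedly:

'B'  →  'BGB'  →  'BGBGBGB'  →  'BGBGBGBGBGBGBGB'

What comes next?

Applying the rule to each of the 15 symbols of BGBGBGBGBGBGBGB gives the pieces BGB G BGB G BGB G BGB G BGB G BGB G BGB G BGB, which concatenate to the answer.

BGBGBGBGBGBGBGBGBGBGBGBGBGBGBGB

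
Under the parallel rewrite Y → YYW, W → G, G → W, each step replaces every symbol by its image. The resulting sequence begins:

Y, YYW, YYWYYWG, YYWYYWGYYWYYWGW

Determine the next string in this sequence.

YYWYYWGYYWYYWGWYYWYYWGYYWYYWGWG

Replace each of the 15 characters of YYWYYWGYYWYYWGW in place — YYW YYW G YYW YYW G W YYW YYW G YYW YYW G W G — and concatenate.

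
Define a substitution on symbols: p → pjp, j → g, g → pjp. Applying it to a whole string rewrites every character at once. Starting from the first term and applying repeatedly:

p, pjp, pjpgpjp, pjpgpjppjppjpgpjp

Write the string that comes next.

Rewriting the 17 symbols of pjpgpjppjppjpgpjp one by one yields pjp g pjp pjp pjp g pjp pjp g pjp pjp g pjp pjp pjp g pjp; concatenated:

pjpgpjppjppjpgpjppjpgpjppjpgpjppjppjpgpjp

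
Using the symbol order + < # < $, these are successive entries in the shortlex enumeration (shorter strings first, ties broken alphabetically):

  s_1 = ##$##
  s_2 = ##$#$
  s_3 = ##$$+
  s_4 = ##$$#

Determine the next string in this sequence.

Find the rightmost character of ##$$# below $, bump it to the next letter, and reset everything to its right to +.

##$$$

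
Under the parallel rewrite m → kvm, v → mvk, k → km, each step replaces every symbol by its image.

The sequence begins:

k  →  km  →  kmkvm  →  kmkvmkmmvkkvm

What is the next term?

Replace each of the 13 characters of kmkvmkmmvkkvm in place — km kvm km mvk kvm km kvm kvm mvk km km mvk kvm — and concatenate.

kmkvmkmmvkkvmkmkvmkvmmvkkmkmmvkkvm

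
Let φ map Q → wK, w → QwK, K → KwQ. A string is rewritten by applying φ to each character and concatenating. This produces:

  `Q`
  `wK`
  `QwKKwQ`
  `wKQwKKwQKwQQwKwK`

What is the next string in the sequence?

Applying the rule to each of the 16 symbols of wKQwKKwQKwQQwKwK gives the pieces QwK KwQ wK QwK KwQ KwQ QwK wK KwQ QwK wK wK QwK KwQ QwK KwQ, which concatenate to the answer.

QwKKwQwKQwKKwQKwQQwKwKKwQQwKwKwKQwKKwQQwKKwQ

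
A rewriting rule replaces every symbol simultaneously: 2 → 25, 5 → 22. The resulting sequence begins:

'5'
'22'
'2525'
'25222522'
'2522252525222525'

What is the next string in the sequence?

25222525252225222522252525222522

Applying the rule to each of the 16 symbols of 2522252525222525 gives the pieces 25 22 25 25 25 22 25 22 25 22 25 25 25 22 25 22, which concatenate to the answer.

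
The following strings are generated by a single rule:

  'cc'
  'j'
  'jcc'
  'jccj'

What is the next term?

jccjjcc

Each term (from the third on) is the previous term followed by the one before it: term 3 = j·cc = jcc.
So term 5 is jccj·jcc.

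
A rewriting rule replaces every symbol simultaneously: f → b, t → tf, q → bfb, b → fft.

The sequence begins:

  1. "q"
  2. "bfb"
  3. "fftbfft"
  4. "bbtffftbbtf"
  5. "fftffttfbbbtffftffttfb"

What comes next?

Replace each of the 22 characters of fftffttfbbbtffftffttfb in place — b b tf b b tf tf b fft fft fft tf b b b tf b b tf tf b fft — and concatenate.

bbtfbbtftfbfftfftffttfbbbtfbbtftfbfft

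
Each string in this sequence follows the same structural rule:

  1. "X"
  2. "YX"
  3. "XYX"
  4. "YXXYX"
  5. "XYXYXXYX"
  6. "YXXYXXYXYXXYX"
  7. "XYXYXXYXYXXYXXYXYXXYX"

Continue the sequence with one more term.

From term 3 onward, concatenate the second-to-last term with the last: X·YX = XYX, YX·XYX = YXXYX, …
Continuing: YXXYXXYXYXXYX · XYXYXXYXYXXYXXYXYXXYX gives term 8.

YXXYXXYXYXXYXXYXYXXYXYXXYXXYXYXXYX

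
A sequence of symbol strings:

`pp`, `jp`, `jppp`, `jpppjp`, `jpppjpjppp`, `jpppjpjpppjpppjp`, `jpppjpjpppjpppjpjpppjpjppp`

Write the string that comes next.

jpppjpjpppjpppjpjpppjpjpppjpppjpjpppjpppjp

This is a Fibonacci-style word recurrence s(k) = s(k−1)·s(k−2): e.g. jp·pp = jppp.
So term 8 is jpppjpjpppjpppjpjpppjpjppp·jpppjpjpppjpppjp.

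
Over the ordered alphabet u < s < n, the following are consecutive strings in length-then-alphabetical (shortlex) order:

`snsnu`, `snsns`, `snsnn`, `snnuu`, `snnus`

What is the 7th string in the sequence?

Continuing the enumeration 2 steps past snnus: snnus → snnun → (answer).

snnsu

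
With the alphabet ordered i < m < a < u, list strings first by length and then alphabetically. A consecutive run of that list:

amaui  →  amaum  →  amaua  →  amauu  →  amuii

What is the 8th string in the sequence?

Stepping forward 3 times from amuii: amuii → amuim → amuia, then the target.

amuiu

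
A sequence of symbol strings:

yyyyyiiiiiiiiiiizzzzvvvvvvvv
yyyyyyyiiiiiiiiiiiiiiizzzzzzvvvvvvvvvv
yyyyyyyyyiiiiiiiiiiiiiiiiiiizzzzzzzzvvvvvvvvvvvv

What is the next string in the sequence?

yyyyyyyyyyyiiiiiiiiiiiiiiiiiiiiiiizzzzzzzzzzvvvvvvvvvvvvvv

The n-th term is 2n-1 y's then 4n-1 i's then 2n-2 z's then 2n+2 v's, where the shown terms are n = 3, 4, 5.
At n = 6 the blocks have lengths 11, 23, 10, 14.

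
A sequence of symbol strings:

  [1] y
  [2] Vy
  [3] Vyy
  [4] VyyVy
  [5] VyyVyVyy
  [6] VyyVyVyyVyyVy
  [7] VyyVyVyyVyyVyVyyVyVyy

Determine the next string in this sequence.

Each term (from the third on) is the previous term followed by the one before it: term 3 = Vy·y = Vyy.
So term 8 is VyyVyVyyVyyVyVyyVyVyy·VyyVyVyyVyyVy.

VyyVyVyyVyyVyVyyVyVyyVyyVyVyyVyyVy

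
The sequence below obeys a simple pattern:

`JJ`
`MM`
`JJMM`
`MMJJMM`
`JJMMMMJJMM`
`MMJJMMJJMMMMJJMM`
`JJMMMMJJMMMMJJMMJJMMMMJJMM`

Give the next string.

From term 3 onward, concatenate the second-to-last term with the last: JJ·MM = JJMM, MM·JJMM = MMJJMM, …
Continuing: MMJJMMJJMMMMJJMM · JJMMMMJJMMMMJJMMJJMMMMJJMM gives term 8.

MMJJMMJJMMMMJJMMJJMMMMJJMMMMJJMMJJMMMMJJMM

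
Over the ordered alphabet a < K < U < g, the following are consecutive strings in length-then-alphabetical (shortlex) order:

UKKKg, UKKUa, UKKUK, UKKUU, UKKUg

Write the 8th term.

UKKgU

Stepping forward 3 times from UKKUg: UKKUg → UKKga → UKKgK, then the target.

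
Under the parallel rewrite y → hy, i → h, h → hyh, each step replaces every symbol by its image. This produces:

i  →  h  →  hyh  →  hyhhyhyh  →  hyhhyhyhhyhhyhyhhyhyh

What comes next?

hyhhyhyhhyhhyhyhhyhyhhyhhyhyhhyhhyhyhhyhyhhyhhyhyhhyhyh

φ(hyhhyhyhhyhhyhyhhyhyh) expands symbol-by-symbol to hyh hy hyh hyh hy hyh hy hyh hyh hy hyh hyh hy hyh hy hyh hyh hy hyh hy hyh; joining the 21 pieces gives the next term.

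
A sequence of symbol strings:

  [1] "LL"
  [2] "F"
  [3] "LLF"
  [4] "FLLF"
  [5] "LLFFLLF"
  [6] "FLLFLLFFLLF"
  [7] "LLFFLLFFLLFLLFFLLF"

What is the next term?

From term 3 onward, concatenate the second-to-last term with the last: LL·F = LLF, F·LLF = FLLF, …
The next term joins FLLFLLFFLLF and LLFFLLFFLLFLLFFLLF.

FLLFLLFFLLFLLFFLLFFLLFLLFFLLF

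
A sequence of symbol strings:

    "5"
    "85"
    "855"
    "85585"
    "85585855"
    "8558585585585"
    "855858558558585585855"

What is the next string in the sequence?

From term 3 onward, concatenate the last term with the second-to-last: 85·5 = 855, 855·85 = 85585, …
Continuing: 855858558558585585855 · 8558585585585 gives term 8.

8558585585585855858558558585585585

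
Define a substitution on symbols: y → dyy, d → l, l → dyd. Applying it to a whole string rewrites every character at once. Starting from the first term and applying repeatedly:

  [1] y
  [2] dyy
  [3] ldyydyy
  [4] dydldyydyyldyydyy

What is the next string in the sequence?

Rewriting the 17 symbols of dydldyydyyldyydyy one by one yields l dyy l dyd l dyy dyy l dyy dyy dyd l dyy dyy l dyy dyy; concatenated:

ldyyldydldyydyyldyydyydydldyydyyldyydyy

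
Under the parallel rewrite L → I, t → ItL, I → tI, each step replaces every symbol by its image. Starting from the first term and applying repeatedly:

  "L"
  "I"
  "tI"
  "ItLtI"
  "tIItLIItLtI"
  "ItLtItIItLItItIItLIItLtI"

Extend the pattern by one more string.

Applying the rule to each of the 24 symbols of ItLtItIItLItItIItLIItLtI gives the pieces tI ItL I ItL tI ItL tI tI ItL I tI ItL tI ItL tI tI ItL I tI tI ItL I ItL tI, which concatenate to the answer.

tIItLIItLtIItLtItIItLItIItLtIItLtItIItLItItIItLIItLtI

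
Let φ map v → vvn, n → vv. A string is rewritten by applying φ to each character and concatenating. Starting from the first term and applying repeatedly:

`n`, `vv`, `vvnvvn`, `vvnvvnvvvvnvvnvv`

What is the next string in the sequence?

Rewriting the 16 symbols of vvnvvnvvvvnvvnvv one by one yields vvn vvn vv vvn vvn vv vvn vvn vvn vvn vv vvn vvn vv vvn vvn; concatenated:

vvnvvnvvvvnvvnvvvvnvvnvvnvvnvvvvnvvnvvvvnvvn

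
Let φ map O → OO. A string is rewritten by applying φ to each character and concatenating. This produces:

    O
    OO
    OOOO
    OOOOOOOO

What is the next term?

Apply φ to OOOOOOOO symbol by symbol: O→OO, O→OO, O→OO, O→OO, O→OO, O→OO, O→OO, O→OO; joined: OO OO OO OO OO OO OO OO.

OOOOOOOOOOOOOOOO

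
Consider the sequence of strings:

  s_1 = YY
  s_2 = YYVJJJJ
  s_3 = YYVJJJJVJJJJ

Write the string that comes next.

YYVJJJJVJJJJVJJJJ

Each term is the previous one with VJJJJ appended.
One more step from YYVJJJJVJJJJ gives the answer.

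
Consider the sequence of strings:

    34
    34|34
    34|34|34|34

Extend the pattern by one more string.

Each string is two copies of the previous one joined by '|'.
Doubling 34|34|34|34 with '|' between the halves:

34|34|34|34|34|34|34|34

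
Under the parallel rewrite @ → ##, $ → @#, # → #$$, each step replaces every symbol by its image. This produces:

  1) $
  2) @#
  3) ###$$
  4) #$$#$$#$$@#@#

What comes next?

#$$@#@##$$@#@##$$@#@####$$###$$

Replace each of the 13 characters of #$$#$$#$$@#@# in place — #$$ @# @# #$$ @# @# #$$ @# @# ## #$$ ## #$$ — and concatenate.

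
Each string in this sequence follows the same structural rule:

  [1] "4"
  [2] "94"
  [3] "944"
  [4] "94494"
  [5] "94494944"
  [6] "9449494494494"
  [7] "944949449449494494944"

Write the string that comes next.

9449494494494944949449449494494494

From term 3 onward, concatenate the last term with the second-to-last: 94·4 = 944, 944·94 = 94494, …
So term 8 is 944949449449494494944·9449494494494.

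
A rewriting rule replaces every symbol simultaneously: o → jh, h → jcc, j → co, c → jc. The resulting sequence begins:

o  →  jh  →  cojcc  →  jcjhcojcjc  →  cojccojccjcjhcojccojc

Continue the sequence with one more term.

jcjhcojcjcjhcojcjccojccojccjcjhcojcjcjhcojc

φ(cojccojccjcjhcojccojc) expands symbol-by-symbol to jc jh co jc jc jh co jc jc co jc co jcc jc jh co jc jc jh co jc; joining the 21 pieces gives the next term.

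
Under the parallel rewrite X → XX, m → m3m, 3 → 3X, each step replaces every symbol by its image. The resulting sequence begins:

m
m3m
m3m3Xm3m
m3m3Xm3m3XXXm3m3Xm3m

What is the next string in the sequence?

Rewriting the 20 symbols of m3m3Xm3m3XXXm3m3Xm3m one by one yields m3m 3X m3m 3X XX m3m 3X m3m 3X XX XX XX m3m 3X m3m 3X XX m3m 3X m3m; concatenated:

m3m3Xm3m3XXXm3m3Xm3m3XXXXXXXm3m3Xm3m3XXXm3m3Xm3m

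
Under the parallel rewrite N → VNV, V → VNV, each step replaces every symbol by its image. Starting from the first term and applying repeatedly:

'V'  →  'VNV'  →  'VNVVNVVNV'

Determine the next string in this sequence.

Rewriting each symbol of VNVVNVVNV: V→VNV, N→VNV, V→VNV, V→VNV, N→VNV, V→VNV, V→VNV, N→VNV, V→VNV, which concatenates to VNV VNV VNV VNV VNV VNV VNV VNV VNV.

VNVVNVVNVVNVVNVVNVVNVVNVVNV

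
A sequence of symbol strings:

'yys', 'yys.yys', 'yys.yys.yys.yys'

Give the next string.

yys.yys.yys.yys.yys.yys.yys.yys

Every step duplicates the string with '.' between the halves.
One more doubling of yys.yys.yys.yys gives the answer.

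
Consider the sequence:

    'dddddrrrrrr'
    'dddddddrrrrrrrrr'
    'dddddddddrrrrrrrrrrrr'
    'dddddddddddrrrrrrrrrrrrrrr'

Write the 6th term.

dddddddddddddddrrrrrrrrrrrrrrrrrrrrr

Reading off run lengths: d runs 5, 7, 9, 11; r runs 6, 9, 12, 15 — each is linear in n, where the shown terms are n = 2, 3, 4, 5.
For term 6, n = 7, so the run lengths are 15, 21.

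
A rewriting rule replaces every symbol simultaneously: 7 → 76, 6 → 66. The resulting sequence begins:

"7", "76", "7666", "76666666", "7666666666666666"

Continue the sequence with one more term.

76666666666666666666666666666666

Replace each of the 16 characters of 7666666666666666 in place — 76 66 66 66 66 66 66 66 66 66 66 66 66 66 66 66 — and concatenate.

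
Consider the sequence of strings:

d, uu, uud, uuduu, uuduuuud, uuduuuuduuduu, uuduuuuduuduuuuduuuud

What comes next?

From term 3 onward, concatenate the last term with the second-to-last: uu·d = uud, uud·uu = uuduu, …
The next term joins uuduuuuduuduuuuduuuud and uuduuuuduuduu.

uuduuuuduuduuuuduuuuduuduuuuduuduu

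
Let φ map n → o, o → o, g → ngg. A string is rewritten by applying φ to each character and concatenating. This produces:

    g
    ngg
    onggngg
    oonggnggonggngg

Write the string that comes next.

φ(oonggnggonggngg) expands symbol-by-symbol to o o o ngg ngg o ngg ngg o o ngg ngg o ngg ngg; joining the 15 pieces gives the next term.

ooonggnggonggnggoonggnggonggngg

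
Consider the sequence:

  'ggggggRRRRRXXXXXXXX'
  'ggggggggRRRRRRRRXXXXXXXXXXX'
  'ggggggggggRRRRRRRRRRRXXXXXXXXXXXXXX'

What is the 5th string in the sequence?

ggggggggggggggRRRRRRRRRRRRRRRRRXXXXXXXXXXXXXXXXXXXX

Reading off run lengths: g runs 6, 8, 10; R runs 5, 8, 11; X runs 8, 11, 14 — each is linear in n, where the shown terms are n = 2, 3, 4.
Setting n = 6 gives 14, 17, 20 characters in each block.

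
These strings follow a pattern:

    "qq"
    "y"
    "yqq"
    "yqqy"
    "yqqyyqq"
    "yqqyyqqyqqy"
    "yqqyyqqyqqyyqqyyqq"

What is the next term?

yqqyyqqyqqyyqqyyqqyqqyyqqyqqy

From term 3 onward, concatenate the last term with the second-to-last: y·qq = yqq, yqq·y = yqqy, …
So term 8 is yqqyyqqyqqyyqqyyqq·yqqyyqqyqqy.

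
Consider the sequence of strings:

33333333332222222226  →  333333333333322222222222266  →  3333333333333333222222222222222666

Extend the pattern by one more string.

Each string has the form 3^{3n+1} 2^{3n} 6^{n-2}, where the shown terms are n = 3, 4, 5.
At n = 6 the blocks have lengths 19, 18, 4.

33333333333333333332222222222222222226666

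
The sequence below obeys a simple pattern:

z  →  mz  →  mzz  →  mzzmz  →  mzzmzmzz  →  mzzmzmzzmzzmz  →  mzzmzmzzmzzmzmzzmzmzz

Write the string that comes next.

mzzmzmzzmzzmzmzzmzmzzmzzmzmzzmzzmz

This is a Fibonacci-style word recurrence s(k) = s(k−1)·s(k−2): e.g. mz·z = mzz.
So term 8 is mzzmzmzzmzzmzmzzmzmzz·mzzmzmzzmzzmz.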